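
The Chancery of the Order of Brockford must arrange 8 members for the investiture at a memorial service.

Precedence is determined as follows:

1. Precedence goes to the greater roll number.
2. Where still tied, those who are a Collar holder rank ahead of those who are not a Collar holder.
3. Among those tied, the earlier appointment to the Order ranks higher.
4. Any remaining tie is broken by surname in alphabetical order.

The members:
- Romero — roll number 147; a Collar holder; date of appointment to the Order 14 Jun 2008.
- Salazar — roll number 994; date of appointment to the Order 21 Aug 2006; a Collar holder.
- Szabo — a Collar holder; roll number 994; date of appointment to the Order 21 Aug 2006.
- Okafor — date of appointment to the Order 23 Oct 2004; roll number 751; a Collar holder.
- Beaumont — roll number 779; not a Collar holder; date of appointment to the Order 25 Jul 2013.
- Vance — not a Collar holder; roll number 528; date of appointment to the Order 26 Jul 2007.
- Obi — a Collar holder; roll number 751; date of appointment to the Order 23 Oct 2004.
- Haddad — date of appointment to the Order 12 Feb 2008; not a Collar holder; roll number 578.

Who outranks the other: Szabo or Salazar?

By roll number (higher first): Salazar and Szabo (both 994); then Beaumont (779); then Obi and Okafor (both 751); then Haddad (578); then Vance (528); then Romero (147).
Salazar and Szabo are each a Collar holder, so the next rule applies.
Salazar and Szabo both have date of appointment to the Order 21 Aug 2006, so the next rule applies.
Among Salazar and Szabo, alphabetically by surname: Salazar before Szabo.
Obi and Okafor are each a Collar holder, so the next rule applies.
Obi and Okafor both have date of appointment to the Order 23 Oct 2004, so the next rule applies.
Among Obi and Okafor, alphabetically by surname: Obi before Okafor.
So Salazar takes precedence.

Salazar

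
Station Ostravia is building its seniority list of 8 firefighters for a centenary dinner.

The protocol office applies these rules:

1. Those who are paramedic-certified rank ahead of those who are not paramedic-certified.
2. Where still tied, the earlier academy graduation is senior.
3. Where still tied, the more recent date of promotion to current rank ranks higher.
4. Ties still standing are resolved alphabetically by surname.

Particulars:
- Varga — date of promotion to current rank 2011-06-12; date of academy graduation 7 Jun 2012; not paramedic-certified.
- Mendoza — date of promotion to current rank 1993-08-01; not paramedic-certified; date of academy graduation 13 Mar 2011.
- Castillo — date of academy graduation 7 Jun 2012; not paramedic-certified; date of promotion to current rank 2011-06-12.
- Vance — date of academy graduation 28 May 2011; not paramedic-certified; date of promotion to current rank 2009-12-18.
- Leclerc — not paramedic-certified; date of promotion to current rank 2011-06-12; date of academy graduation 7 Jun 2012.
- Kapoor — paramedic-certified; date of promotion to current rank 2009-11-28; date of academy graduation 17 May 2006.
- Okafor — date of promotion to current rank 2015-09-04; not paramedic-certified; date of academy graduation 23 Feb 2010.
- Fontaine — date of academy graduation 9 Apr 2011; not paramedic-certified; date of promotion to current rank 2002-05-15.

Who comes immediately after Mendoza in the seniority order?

By the first rule: Kapoor (paramedic-certified); then Okafor, Mendoza, Fontaine, Vance, Castillo, Leclerc and Varga (each not paramedic-certified).
Among Okafor, Mendoza, Fontaine, Vance, Castillo, Leclerc and Varga, by date of academy graduation (earlier first): Okafor (23 Feb 2010) before Mendoza (13 Mar 2011) before Fontaine (9 Apr 2011) before Vance (28 May 2011) before Castillo, Leclerc and Varga (7 Jun 2012).
Castillo, Leclerc and Varga all have date of promotion to current rank 2011-06-12, so the next rule applies.
Among Castillo, Leclerc and Varga, alphabetically by surname: Castillo before Leclerc before Varga.
Order: Kapoor, Okafor, Mendoza, Fontaine, Vance, Castillo, Leclerc, Varga.

Fontaine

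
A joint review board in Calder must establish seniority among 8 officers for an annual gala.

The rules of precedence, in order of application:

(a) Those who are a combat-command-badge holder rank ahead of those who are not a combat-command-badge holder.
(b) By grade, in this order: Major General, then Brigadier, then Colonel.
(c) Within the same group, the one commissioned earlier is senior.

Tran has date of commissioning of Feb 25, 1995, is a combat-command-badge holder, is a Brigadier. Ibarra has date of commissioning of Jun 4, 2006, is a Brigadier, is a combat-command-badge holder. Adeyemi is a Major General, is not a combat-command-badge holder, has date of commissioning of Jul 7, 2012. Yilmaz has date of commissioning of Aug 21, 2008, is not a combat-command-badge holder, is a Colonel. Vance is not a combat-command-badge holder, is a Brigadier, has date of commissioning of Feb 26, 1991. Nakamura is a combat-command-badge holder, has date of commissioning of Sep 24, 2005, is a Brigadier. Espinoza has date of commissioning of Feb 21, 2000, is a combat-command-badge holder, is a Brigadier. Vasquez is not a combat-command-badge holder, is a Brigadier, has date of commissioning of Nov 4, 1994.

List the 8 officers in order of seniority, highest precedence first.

By the first rule: Tran, Espinoza, Nakamura and Ibarra (each a combat-command-badge holder); then Adeyemi, Vance, Vasquez and Yilmaz (each not a combat-command-badge holder).
Tran, Espinoza, Nakamura and Ibarra are each Brigadier, so the next rule applies.
Among Tran, Espinoza, Nakamura and Ibarra, by date of commissioning (earlier first): Tran (Feb 25, 1995) before Espinoza (Feb 21, 2000) before Nakamura (Sep 24, 2005) before Ibarra (Jun 4, 2006).
Among Adeyemi, Vance, Vasquez and Yilmaz, by grade: Adeyemi (Major General) before Vance and Vasquez (Brigadier) before Yilmaz (Colonel).
Among Vance and Vasquez, by date of commissioning (earlier first): Vance (Feb 26, 1991) before Vasquez (Nov 4, 1994).
Full order: Tran, Espinoza, Nakamura, Ibarra, Adeyemi, Vance, Vasquez, Yilmaz.

Tran, Espinoza, Nakamura, Ibarra, Adeyemi, Vance, Vasquez, Yilmaz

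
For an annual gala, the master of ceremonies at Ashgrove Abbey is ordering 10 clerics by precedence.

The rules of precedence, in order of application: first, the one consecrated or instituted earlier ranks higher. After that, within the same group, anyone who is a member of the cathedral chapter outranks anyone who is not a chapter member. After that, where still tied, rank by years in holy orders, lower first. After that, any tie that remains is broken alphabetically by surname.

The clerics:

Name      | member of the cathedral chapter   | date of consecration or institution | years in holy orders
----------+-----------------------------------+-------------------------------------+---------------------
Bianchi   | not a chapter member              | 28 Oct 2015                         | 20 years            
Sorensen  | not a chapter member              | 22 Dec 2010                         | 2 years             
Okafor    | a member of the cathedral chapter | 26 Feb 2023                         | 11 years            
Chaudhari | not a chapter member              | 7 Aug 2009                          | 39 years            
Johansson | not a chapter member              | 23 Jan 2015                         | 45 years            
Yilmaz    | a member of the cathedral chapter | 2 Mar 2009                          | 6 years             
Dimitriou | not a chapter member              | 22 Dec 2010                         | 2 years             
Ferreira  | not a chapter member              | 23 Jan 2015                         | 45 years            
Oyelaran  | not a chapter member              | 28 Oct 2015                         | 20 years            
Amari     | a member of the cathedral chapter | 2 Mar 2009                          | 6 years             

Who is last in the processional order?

By date of consecration or institution (earlier first): Amari and Yilmaz (both 2 Mar 2009); then Chaudhari (7 Aug 2009); then Dimitriou and Sorensen (both 22 Dec 2010); then Ferreira and Johansson (both 23 Jan 2015); then Bianchi and Oyelaran (both 28 Oct 2015); then Okafor (26 Feb 2023).
Amari and Yilmaz are each a member of the cathedral chapter, so the next rule applies.
Amari and Yilmaz both have years in holy orders 6 years, so the next rule applies.
Among Amari and Yilmaz, alphabetically by surname: Amari before Yilmaz.
Dimitriou and Sorensen are each not a chapter member, so the next rule applies.
Dimitriou and Sorensen both have years in holy orders 2 years, so the next rule applies.
Among Dimitriou and Sorensen, alphabetically by surname: Dimitriou before Sorensen.
Ferreira and Johansson are each not a chapter member, so the next rule applies.
Ferreira and Johansson both have years in holy orders 45 years, so the next rule applies.
Among Ferreira and Johansson, alphabetically by surname: Ferreira before Johansson.
Bianchi and Oyelaran are each not a chapter member, so the next rule applies.
Bianchi and Oyelaran both have years in holy orders 20 years, so the next rule applies.
Among Bianchi and Oyelaran, alphabetically by surname: Bianchi before Oyelaran.
Order: Amari, Yilmaz, Chaudhari, Dimitriou, Sorensen, Ferreira, Johansson, Bianchi, Oyelaran, Okafor.

Okafor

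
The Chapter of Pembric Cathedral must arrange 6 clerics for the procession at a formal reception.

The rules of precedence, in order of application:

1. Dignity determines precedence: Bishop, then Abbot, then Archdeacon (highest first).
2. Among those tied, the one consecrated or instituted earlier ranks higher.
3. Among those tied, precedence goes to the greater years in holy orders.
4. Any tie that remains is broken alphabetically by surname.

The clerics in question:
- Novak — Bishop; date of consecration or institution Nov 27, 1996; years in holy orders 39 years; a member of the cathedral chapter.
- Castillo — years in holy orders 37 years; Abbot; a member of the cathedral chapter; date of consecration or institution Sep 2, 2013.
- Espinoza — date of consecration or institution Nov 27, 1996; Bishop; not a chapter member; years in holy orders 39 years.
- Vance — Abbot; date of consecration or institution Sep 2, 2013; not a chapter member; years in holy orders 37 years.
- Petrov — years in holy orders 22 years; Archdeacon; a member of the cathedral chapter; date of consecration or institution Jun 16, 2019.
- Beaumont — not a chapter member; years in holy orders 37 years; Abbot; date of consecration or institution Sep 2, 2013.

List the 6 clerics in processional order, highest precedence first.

Espinoza, Novak, Beaumont, Castillo, Vance, Petrov

By dignity: Espinoza and Novak (Bishop); then Beaumont, Castillo and Vance (Abbot); then Petrov (Archdeacon).
Espinoza and Novak both have date of consecration or institution Nov 27, 1996, so the next rule applies.
Espinoza and Novak both have years in holy orders 39 years, so the next rule applies.
Among Espinoza and Novak, alphabetically by surname: Espinoza before Novak.
Beaumont, Castillo and Vance all have date of consecration or institution Sep 2, 2013, so the next rule applies.
Beaumont, Castillo and Vance all have years in holy orders 37 years, so the next rule applies.
Among Beaumont, Castillo and Vance, alphabetically by surname: Beaumont before Castillo before Vance.
Full order: Espinoza, Novak, Beaumont, Castillo, Vance, Petrov.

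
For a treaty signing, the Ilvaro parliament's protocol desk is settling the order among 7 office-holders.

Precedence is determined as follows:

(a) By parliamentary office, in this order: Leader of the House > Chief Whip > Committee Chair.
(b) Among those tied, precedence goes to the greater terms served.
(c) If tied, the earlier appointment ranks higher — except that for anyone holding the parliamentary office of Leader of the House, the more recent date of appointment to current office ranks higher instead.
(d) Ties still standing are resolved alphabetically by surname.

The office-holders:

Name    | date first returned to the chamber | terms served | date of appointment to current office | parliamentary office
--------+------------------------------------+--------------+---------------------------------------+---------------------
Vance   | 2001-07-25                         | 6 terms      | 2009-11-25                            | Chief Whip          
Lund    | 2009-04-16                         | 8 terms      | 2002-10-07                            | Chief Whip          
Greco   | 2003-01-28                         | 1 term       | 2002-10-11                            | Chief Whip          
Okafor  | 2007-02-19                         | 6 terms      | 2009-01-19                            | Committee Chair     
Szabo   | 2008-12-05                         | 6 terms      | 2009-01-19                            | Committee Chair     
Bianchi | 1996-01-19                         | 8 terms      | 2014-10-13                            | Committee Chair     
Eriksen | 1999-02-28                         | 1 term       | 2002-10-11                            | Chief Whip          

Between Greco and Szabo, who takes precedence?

Greco

By parliamentary office: Lund, Vance, Eriksen and Greco (Chief Whip); then Bianchi, Okafor and Szabo (Committee Chair).
Among Lund, Vance, Eriksen and Greco, by terms served (higher first): Lund (8 terms) before Vance (6 terms) before Eriksen and Greco (1 term).
Eriksen and Greco both have date of appointment to current office 2002-10-11, so the next rule applies.
Among Eriksen and Greco, alphabetically by surname: Eriksen before Greco.
Among Bianchi, Okafor and Szabo, by terms served (higher first): Bianchi (8 terms) before Okafor and Szabo (6 terms).
Okafor and Szabo both have date of appointment to current office 2009-01-19, so the next rule applies.
Among Okafor and Szabo, alphabetically by surname: Okafor before Szabo.
So Greco takes precedence.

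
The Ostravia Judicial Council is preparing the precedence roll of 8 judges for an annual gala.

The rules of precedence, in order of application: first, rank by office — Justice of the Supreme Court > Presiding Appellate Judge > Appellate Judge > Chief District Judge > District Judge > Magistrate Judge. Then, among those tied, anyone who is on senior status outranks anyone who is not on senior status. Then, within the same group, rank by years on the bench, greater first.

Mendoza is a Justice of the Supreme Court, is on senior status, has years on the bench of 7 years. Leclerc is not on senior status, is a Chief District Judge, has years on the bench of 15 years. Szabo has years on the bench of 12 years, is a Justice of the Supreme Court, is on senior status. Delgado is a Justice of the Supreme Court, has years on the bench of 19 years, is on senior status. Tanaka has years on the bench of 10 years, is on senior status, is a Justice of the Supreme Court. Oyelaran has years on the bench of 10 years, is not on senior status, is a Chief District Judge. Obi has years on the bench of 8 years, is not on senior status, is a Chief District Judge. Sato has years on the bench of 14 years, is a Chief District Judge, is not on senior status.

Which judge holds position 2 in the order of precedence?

Szabo

By office: Delgado, Szabo, Tanaka and Mendoza (Justice of the Supreme Court); then Leclerc, Sato, Oyelaran and Obi (Chief District Judge).
Delgado, Szabo, Tanaka and Mendoza are each on senior status, so the next rule applies.
Among Delgado, Szabo, Tanaka and Mendoza, by years on the bench (higher first): Delgado (19 years) before Szabo (12 years) before Tanaka (10 years) before Mendoza (7 years).
Leclerc, Sato, Oyelaran and Obi are each not on senior status, so the next rule applies.
Among Leclerc, Sato, Oyelaran and Obi, by years on the bench (higher first): Leclerc (15 years) before Sato (14 years) before Oyelaran (10 years) before Obi (8 years).
Order: Delgado, Szabo, Tanaka, Mendoza, Leclerc, Sato, Oyelaran, Obi.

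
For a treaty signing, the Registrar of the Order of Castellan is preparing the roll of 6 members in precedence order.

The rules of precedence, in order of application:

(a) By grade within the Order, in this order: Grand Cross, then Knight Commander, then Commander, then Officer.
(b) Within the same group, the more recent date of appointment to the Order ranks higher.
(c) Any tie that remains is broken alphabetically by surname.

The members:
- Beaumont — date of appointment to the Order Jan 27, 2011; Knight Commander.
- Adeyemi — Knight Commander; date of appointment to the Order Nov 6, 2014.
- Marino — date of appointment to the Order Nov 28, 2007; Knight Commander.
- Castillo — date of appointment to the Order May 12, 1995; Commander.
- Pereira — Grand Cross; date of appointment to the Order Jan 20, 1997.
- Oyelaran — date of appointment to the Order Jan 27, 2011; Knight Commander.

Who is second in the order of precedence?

By grade within the Order: Pereira (Grand Cross); then Adeyemi, Beaumont, Oyelaran and Marino (Knight Commander); then Castillo (Commander).
Among Adeyemi, Beaumont, Oyelaran and Marino, by date of appointment to the Order (later first): Adeyemi (Nov 6, 2014) before Beaumont and Oyelaran (Jan 27, 2011) before Marino (Nov 28, 2007).
Among Beaumont and Oyelaran, alphabetically by surname: Beaumont before Oyelaran.
Order: Pereira, Adeyemi, Beaumont, Oyelaran, Marino, Castillo.

Adeyemi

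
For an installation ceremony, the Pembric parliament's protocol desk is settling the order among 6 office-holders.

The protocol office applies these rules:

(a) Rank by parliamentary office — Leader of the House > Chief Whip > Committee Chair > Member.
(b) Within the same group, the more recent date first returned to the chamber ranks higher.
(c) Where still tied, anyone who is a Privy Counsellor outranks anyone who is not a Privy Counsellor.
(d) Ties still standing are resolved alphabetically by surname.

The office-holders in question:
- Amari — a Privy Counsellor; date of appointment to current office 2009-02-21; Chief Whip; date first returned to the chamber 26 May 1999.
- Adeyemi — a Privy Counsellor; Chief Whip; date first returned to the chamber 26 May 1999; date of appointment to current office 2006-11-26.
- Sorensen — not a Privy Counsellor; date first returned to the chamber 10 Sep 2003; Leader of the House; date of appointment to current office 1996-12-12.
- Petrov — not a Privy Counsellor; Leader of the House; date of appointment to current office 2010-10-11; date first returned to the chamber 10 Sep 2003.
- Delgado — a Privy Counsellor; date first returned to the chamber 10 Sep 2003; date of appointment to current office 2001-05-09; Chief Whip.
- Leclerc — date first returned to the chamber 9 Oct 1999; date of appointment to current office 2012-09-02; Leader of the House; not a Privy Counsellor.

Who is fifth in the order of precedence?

Adeyemi

By parliamentary office: Petrov, Sorensen and Leclerc (Leader of the House); then Delgado, Adeyemi and Amari (Chief Whip).
Among Petrov, Sorensen and Leclerc, by date first returned to the chamber (later first): Petrov and Sorensen (10 Sep 2003) before Leclerc (9 Oct 1999).
Petrov and Sorensen are each not a Privy Counsellor, so the next rule applies.
Among Petrov and Sorensen, alphabetically by surname: Petrov before Sorensen.
Among Delgado, Adeyemi and Amari, by date first returned to the chamber (later first): Delgado (10 Sep 2003) before Adeyemi and Amari (26 May 1999).
Adeyemi and Amari are each a Privy Counsellor, so the next rule applies.
Among Adeyemi and Amari, alphabetically by surname: Adeyemi before Amari.
Order: Petrov, Sorensen, Leclerc, Delgado, Adeyemi, Amari.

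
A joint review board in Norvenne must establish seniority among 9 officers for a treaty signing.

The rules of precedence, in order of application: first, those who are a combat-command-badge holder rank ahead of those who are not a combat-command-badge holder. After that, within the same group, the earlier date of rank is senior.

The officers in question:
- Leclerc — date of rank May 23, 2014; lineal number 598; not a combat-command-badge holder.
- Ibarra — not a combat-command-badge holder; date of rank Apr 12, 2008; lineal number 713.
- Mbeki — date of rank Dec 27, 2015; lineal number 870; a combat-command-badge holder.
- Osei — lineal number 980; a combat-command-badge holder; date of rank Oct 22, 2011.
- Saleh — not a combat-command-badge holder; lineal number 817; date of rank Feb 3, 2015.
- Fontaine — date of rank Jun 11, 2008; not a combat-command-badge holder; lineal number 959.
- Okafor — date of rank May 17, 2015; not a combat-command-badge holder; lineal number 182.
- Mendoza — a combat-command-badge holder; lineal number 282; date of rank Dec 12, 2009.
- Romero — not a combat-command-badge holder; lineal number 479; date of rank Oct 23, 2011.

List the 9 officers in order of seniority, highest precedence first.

By the first rule: Mendoza, Osei and Mbeki (each a combat-command-badge holder); then Ibarra, Fontaine, Romero, Leclerc, Saleh and Okafor (each not a combat-command-badge holder).
Among Mendoza, Osei and Mbeki, by date of rank (earlier first): Mendoza (Dec 12, 2009) before Osei (Oct 22, 2011) before Mbeki (Dec 27, 2015).
Among Ibarra, Fontaine, Romero, Leclerc, Saleh and Okafor, by date of rank (earlier first): Ibarra (Apr 12, 2008) before Fontaine (Jun 11, 2008) before Romero (Oct 23, 2011) before Leclerc (May 23, 2014) before Saleh (Feb 3, 2015) before Okafor (May 17, 2015).
Full order: Mendoza, Osei, Mbeki, Ibarra, Fontaine, Romero, Leclerc, Saleh, Okafor.

Mendoza, Osei, Mbeki, Ibarra, Fontaine, Romero, Leclerc, Saleh, Okafor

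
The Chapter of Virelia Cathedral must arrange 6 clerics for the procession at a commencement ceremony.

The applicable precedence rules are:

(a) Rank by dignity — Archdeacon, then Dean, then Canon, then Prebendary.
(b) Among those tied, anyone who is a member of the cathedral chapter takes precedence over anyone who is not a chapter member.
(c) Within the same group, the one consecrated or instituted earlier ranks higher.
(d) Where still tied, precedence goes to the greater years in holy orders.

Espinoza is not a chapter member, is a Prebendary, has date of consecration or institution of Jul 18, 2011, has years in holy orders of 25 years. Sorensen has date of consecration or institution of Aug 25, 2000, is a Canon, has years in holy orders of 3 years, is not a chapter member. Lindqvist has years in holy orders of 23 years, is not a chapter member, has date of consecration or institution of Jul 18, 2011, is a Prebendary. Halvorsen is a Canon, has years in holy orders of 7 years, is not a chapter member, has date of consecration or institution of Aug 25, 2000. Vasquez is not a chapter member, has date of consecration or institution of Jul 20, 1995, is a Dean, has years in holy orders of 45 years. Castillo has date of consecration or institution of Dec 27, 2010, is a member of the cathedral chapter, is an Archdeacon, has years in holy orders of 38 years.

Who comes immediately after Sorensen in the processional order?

By dignity: Castillo (Archdeacon); then Vasquez (Dean); then Halvorsen and Sorensen (Canon); then Espinoza and Lindqvist (Prebendary).
Halvorsen and Sorensen are each not a chapter member, so the next rule applies.
Halvorsen and Sorensen both have date of consecration or institution Aug 25, 2000, so the next rule applies.
Among Halvorsen and Sorensen, by years in holy orders (higher first): Halvorsen (7 years) before Sorensen (3 years).
Espinoza and Lindqvist are each not a chapter member, so the next rule applies.
Espinoza and Lindqvist both have date of consecration or institution Jul 18, 2011, so the next rule applies.
Among Espinoza and Lindqvist, by years in holy orders (higher first): Espinoza (25 years) before Lindqvist (23 years).
Order: Castillo, Vasquez, Halvorsen, Sorensen, Espinoza, Lindqvist.

Espinoza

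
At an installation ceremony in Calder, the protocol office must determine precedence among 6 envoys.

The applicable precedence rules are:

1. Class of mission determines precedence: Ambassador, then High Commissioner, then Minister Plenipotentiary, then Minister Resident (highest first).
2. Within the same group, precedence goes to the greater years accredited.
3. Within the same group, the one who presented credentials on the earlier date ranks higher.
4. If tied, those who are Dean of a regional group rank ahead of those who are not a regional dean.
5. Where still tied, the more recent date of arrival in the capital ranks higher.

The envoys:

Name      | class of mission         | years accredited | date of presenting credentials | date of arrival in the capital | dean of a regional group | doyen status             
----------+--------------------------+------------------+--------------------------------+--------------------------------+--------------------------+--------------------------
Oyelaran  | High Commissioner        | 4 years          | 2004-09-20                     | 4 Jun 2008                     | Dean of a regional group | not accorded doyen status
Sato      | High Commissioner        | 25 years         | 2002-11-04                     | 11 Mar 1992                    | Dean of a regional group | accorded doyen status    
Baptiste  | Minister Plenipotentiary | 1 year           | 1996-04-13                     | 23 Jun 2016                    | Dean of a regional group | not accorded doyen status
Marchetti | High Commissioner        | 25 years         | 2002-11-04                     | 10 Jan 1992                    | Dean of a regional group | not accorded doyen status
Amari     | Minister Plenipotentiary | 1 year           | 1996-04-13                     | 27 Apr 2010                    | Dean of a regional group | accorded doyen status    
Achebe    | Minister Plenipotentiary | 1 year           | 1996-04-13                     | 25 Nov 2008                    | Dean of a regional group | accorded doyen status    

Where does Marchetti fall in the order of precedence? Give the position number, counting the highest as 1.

By class of mission: Sato, Marchetti and Oyelaran (High Commissioner); then Baptiste, Amari and Achebe (Minister Plenipotentiary).
Among Sato, Marchetti and Oyelaran, by years accredited (higher first): Sato and Marchetti (25 years) before Oyelaran (4 years).
Sato and Marchetti both have date of presenting credentials 2002-11-04, so the next rule applies.
Sato and Marchetti are each Dean of a regional group, so the next rule applies.
Among Sato and Marchetti, by date of arrival in the capital (later first): Sato (11 Mar 1992) before Marchetti (10 Jan 1992).
Baptiste, Amari and Achebe all have years accredited 1 year, so the next rule applies.
Baptiste, Amari and Achebe all have date of presenting credentials 1996-04-13, so the next rule applies.
Baptiste, Amari and Achebe are each Dean of a regional group, so the next rule applies.
Among Baptiste, Amari and Achebe, by date of arrival in the capital (later first): Baptiste (23 Jun 2016) before Amari (27 Apr 2010) before Achebe (25 Nov 2008).
Order: Sato, Marchetti, Oyelaran, Baptiste, Amari, Achebe. So position 2.

2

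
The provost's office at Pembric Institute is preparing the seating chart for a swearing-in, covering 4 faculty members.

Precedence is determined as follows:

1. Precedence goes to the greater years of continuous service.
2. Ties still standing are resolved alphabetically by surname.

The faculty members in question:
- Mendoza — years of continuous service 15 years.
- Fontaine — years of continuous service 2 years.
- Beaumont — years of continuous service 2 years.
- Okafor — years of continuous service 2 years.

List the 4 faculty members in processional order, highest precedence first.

By years of continuous service (higher first): Mendoza (15 years); then Beaumont, Fontaine and Okafor (each 2 years).
Among Beaumont, Fontaine and Okafor, alphabetically by surname: Beaumont before Fontaine before Okafor.
Full order: Mendoza, Beaumont, Fontaine, Okafor.

Mendoza, Beaumont, Fontaine, Okafor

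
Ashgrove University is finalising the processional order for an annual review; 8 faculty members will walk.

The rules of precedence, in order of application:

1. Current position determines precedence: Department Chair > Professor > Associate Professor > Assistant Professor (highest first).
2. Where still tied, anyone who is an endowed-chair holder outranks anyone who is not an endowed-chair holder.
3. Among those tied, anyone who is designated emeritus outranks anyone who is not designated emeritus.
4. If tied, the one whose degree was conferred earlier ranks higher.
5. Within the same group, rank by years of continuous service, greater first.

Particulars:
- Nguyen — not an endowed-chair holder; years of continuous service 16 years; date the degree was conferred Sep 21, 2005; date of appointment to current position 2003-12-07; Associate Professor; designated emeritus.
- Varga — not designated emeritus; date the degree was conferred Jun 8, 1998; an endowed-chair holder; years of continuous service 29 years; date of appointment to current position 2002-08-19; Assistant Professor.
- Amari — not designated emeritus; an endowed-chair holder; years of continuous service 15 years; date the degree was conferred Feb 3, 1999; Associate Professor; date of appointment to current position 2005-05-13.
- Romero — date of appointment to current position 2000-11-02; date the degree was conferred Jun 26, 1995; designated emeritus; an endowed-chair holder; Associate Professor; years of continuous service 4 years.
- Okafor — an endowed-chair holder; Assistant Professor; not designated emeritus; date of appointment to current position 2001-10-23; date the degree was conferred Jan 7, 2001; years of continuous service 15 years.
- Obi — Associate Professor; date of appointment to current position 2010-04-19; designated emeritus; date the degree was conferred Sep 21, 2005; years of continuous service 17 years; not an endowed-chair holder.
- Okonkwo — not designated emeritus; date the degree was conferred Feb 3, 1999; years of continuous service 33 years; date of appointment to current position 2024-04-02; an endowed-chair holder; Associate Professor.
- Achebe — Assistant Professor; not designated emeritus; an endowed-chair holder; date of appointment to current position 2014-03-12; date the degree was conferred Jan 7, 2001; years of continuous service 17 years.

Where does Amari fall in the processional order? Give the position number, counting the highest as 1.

By current position: Romero, Okonkwo, Amari, Obi and Nguyen (Associate Professor); then Varga, Achebe and Okafor (Assistant Professor).
Among Romero, Okonkwo, Amari, Obi and Nguyen, an endowed-chair holder before not an endowed-chair holder: Romero, Okonkwo and Amari (an endowed-chair holder) before Obi and Nguyen (not an endowed-chair holder).
Among Romero, Okonkwo and Amari, designated emeritus before not designated emeritus: Romero (designated emeritus) before Okonkwo and Amari (not designated emeritus).
Okonkwo and Amari both have date the degree was conferred Feb 3, 1999, so the next rule applies.
Among Okonkwo and Amari, by years of continuous service (higher first): Okonkwo (33 years) before Amari (15 years).
Obi and Nguyen are each designated emeritus, so the next rule applies.
Obi and Nguyen both have date the degree was conferred Sep 21, 2005, so the next rule applies.
Among Obi and Nguyen, by years of continuous service (higher first): Obi (17 years) before Nguyen (16 years).
Varga, Achebe and Okafor are each an endowed-chair holder, so the next rule applies.
Varga, Achebe and Okafor are each not designated emeritus, so the next rule applies.
Among Varga, Achebe and Okafor, by date the degree was conferred (earlier first): Varga (Jun 8, 1998) before Achebe and Okafor (Jan 7, 2001).
Among Achebe and Okafor, by years of continuous service (higher first): Achebe (17 years) before Okafor (15 years).
Order: Romero, Okonkwo, Amari, Obi, Nguyen, Varga, Achebe, Okafor. So position 3.

3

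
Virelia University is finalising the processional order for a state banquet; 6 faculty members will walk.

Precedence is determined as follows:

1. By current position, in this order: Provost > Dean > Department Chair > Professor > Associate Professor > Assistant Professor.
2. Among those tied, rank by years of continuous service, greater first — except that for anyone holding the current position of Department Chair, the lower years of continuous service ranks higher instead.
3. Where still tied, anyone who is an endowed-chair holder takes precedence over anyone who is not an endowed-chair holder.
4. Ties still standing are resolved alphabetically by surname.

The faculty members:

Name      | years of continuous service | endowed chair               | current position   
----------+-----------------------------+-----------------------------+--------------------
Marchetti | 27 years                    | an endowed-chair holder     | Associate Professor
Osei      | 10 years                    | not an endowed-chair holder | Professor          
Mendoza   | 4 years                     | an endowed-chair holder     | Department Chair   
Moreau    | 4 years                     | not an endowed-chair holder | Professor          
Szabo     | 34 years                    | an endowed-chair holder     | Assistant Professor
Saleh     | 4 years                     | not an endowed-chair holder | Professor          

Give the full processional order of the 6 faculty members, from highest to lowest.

Mendoza, Osei, Moreau, Saleh, Marchetti, Szabo

By current position: Mendoza (Department Chair); then Osei, Moreau and Saleh (Professor); then Marchetti (Associate Professor); then Szabo (Assistant Professor).
Among Osei, Moreau and Saleh, by years of continuous service (higher first): Osei (10 years) before Moreau and Saleh (4 years).
Moreau and Saleh are each not an endowed-chair holder, so the next rule applies.
Among Moreau and Saleh, alphabetically by surname: Moreau before Saleh.
Full order: Mendoza, Osei, Moreau, Saleh, Marchetti, Szabo.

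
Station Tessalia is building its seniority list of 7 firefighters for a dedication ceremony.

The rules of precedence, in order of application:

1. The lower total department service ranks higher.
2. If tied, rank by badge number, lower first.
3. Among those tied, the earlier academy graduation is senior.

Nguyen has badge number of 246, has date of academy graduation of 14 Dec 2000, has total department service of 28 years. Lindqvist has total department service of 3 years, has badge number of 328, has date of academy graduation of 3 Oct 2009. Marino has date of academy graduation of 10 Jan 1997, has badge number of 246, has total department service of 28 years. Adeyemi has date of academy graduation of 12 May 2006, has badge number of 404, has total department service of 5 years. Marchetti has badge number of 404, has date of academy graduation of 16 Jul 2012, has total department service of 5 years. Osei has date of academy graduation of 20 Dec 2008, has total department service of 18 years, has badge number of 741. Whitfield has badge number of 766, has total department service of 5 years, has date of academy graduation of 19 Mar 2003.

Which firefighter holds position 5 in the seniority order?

By total department service (lower first): Lindqvist (3 years); then Adeyemi, Marchetti and Whitfield (each 5 years); then Osei (18 years); then Marino and Nguyen (both 28 years).
Among Adeyemi, Marchetti and Whitfield, by badge number (lower first): Adeyemi and Marchetti (404) before Whitfield (766).
Among Adeyemi and Marchetti, by date of academy graduation (earlier first): Adeyemi (12 May 2006) before Marchetti (16 Jul 2012).
Marino and Nguyen both have badge number 246, so the next rule applies.
Among Marino and Nguyen, by date of academy graduation (earlier first): Marino (10 Jan 1997) before Nguyen (14 Dec 2000).
Order: Lindqvist, Adeyemi, Marchetti, Whitfield, Osei, Marino, Nguyen.

Osei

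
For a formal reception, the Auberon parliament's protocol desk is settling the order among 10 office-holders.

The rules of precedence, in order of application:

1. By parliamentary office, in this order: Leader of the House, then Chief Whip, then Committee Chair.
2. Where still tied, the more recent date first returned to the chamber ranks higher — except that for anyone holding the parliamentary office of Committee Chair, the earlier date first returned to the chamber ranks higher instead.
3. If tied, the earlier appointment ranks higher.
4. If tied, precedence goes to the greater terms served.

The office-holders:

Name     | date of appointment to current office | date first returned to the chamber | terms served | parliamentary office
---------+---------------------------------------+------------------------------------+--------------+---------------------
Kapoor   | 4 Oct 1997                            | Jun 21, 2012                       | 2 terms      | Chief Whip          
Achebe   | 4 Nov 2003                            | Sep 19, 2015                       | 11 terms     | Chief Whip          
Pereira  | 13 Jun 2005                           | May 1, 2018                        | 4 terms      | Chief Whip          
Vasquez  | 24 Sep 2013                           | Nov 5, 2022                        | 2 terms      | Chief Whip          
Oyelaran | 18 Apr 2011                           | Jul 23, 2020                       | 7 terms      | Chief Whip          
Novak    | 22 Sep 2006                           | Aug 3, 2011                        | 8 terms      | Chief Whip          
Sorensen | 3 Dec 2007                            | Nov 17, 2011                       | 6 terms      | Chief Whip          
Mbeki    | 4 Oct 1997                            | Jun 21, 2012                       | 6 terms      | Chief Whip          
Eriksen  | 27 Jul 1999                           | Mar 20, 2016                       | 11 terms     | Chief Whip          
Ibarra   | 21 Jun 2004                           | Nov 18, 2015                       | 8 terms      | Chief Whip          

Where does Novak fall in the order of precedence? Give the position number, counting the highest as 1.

By parliamentary office: Vasquez, Oyelaran, Pereira, Eriksen, Ibarra, Achebe, Mbeki, Kapoor, Sorensen and Novak (Chief Whip).
Among Vasquez, Oyelaran, Pereira, Eriksen, Ibarra, Achebe, Mbeki, Kapoor, Sorensen and Novak, by date first returned to the chamber (later first): Vasquez (Nov 5, 2022) before Oyelaran (Jul 23, 2020) before Pereira (May 1, 2018) before Eriksen (Mar 20, 2016) before Ibarra (Nov 18, 2015) before Achebe (Sep 19, 2015) before Mbeki and Kapoor (Jun 21, 2012) before Sorensen (Nov 17, 2011) before Novak (Aug 3, 2011).
Mbeki and Kapoor both have date of appointment to current office 4 Oct 1997, so the next rule applies.
Among Mbeki and Kapoor, by terms served (higher first): Mbeki (6 terms) before Kapoor (2 terms).
Order: Vasquez, Oyelaran, Pereira, Eriksen, Ibarra, Achebe, Mbeki, Kapoor, Sorensen, Novak. So position 10.

10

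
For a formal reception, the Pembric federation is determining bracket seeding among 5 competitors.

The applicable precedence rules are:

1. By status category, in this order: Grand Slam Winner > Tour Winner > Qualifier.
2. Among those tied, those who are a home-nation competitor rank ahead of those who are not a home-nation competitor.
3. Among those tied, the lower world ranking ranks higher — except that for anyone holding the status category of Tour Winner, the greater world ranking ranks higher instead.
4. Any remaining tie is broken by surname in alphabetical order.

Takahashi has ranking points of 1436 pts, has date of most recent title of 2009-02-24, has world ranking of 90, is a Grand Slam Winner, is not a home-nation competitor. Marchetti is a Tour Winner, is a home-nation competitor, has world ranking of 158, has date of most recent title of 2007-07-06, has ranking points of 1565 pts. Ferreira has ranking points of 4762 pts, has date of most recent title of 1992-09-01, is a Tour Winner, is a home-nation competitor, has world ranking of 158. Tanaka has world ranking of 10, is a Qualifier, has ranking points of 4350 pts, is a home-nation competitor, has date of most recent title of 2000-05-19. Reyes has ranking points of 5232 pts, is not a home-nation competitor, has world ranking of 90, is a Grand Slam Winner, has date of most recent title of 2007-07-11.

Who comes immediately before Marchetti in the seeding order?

Ferreira

By status category: Reyes and Takahashi (Grand Slam Winner); then Ferreira and Marchetti (Tour Winner); then Tanaka (Qualifier).
Reyes and Takahashi are each not a home-nation competitor, so the next rule applies.
Reyes and Takahashi both have world ranking 90, so the next rule applies.
Among Reyes and Takahashi, alphabetically by surname: Reyes before Takahashi.
Ferreira and Marchetti are each a home-nation competitor, so the next rule applies.
Ferreira and Marchetti both have world ranking 158, so the next rule applies.
Among Ferreira and Marchetti, alphabetically by surname: Ferreira before Marchetti.
Order: Reyes, Takahashi, Ferreira, Marchetti, Tanaka.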